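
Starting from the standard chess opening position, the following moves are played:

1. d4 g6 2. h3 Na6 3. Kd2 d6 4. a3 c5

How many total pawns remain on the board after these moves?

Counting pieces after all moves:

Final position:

  a b c d e f g h
  ─────────────────
8│♜ · ♝ ♛ ♚ ♝ ♞ ♜│8
7│♟ ♟ · · ♟ ♟ · ♟│7
6│♞ · · ♟ · · ♟ ·│6
5│· · ♟ · · · · ·│5
4│· · · ♙ · · · ·│4
3│♙ · · · · · · ♙│3
2│· ♙ ♙ ♔ ♙ ♙ ♙ ·│2
1│♖ ♘ ♗ ♕ · ♗ ♘ ♖│1
  ─────────────────
  a b c d e f g h


16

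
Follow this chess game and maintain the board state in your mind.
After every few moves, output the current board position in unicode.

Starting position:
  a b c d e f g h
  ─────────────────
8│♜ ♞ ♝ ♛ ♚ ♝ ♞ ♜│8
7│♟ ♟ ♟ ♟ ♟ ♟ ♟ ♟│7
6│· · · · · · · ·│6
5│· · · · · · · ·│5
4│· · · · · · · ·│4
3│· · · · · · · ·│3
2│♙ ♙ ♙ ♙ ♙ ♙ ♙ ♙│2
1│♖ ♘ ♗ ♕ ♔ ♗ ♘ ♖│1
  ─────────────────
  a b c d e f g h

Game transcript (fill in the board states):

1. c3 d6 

  a b c d e f g h
  ─────────────────
8│♜ ♞ ♝ ♛ ♚ ♝ ♞ ♜│8
7│♟ ♟ ♟ · ♟ ♟ ♟ ♟│7
6│· · · ♟ · · · ·│6
5│· · · · · · · ·│5
4│· · · · · · · ·│4
3│· · ♙ · · · · ·│3
2│♙ ♙ · ♙ ♙ ♙ ♙ ♙│2
1│♖ ♘ ♗ ♕ ♔ ♗ ♘ ♖│1
  ─────────────────
  a b c d e f g h

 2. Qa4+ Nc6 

  a b c d e f g h
  ─────────────────
8│♜ · ♝ ♛ ♚ ♝ ♞ ♜│8
7│♟ ♟ ♟ · ♟ ♟ ♟ ♟│7
6│· · ♞ ♟ · · · ·│6
5│· · · · · · · ·│5
4│♕ · · · · · · ·│4
3│· · ♙ · · · · ·│3
2│♙ ♙ · ♙ ♙ ♙ ♙ ♙│2
1│♖ ♘ ♗ · ♔ ♗ ♘ ♖│1
  ─────────────────
  a b c d e f g h

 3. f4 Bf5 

  a b c d e f g h
  ─────────────────
8│♜ · · ♛ ♚ ♝ ♞ ♜│8
7│♟ ♟ ♟ · ♟ ♟ ♟ ♟│7
6│· · ♞ ♟ · · · ·│6
5│· · · · · ♝ · ·│5
4│♕ · · · · ♙ · ·│4
3│· · ♙ · · · · ·│3
2│♙ ♙ · ♙ ♙ · ♙ ♙│2
1│♖ ♘ ♗ · ♔ ♗ ♘ ♖│1
  ─────────────────
  a b c d e f g h

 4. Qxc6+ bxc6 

  a b c d e f g h
  ─────────────────
8│♜ · · ♛ ♚ ♝ ♞ ♜│8
7│♟ · ♟ · ♟ ♟ ♟ ♟│7
6│· · ♟ ♟ · · · ·│6
5│· · · · · ♝ · ·│5
4│· · · · · ♙ · ·│4
3│· · ♙ · · · · ·│3
2│♙ ♙ · ♙ ♙ · ♙ ♙│2
1│♖ ♘ ♗ · ♔ ♗ ♘ ♖│1
  ─────────────────
  a b c d e f g h



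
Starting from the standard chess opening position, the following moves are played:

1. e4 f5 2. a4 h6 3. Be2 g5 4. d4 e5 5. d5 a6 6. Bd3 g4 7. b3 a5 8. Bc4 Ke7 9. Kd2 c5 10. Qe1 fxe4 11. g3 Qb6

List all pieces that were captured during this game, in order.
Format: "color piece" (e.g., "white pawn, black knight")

Tracking captures:
  fxe4: captured white pawn

white pawn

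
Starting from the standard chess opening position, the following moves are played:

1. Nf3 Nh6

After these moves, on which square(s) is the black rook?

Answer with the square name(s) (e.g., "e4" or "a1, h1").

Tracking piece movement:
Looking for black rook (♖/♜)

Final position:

  a b c d e f g h
  ─────────────────
8│♜ ♞ ♝ ♛ ♚ ♝ · ♜│8
7│♟ ♟ ♟ ♟ ♟ ♟ ♟ ♟│7
6│· · · · · · · ♞│6
5│· · · · · · · ·│5
4│· · · · · · · ·│4
3│· · · · · ♘ · ·│3
2│♙ ♙ ♙ ♙ ♙ ♙ ♙ ♙│2
1│♖ ♘ ♗ ♕ ♔ ♗ · ♖│1
  ─────────────────
  a b c d e f g h


a8, h8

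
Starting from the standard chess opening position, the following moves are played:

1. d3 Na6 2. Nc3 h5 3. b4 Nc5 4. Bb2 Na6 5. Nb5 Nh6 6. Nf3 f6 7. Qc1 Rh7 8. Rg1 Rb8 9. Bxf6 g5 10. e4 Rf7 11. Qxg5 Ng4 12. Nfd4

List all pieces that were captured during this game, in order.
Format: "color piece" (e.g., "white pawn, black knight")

Tracking captures:
  Bxf6: captured black pawn
  Qxg5: captured black pawn

black pawn, black pawn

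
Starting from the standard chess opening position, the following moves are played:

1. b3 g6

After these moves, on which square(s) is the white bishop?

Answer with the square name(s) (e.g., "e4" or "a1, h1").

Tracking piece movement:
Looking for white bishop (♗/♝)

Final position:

  a b c d e f g h
  ─────────────────
8│♜ ♞ ♝ ♛ ♚ ♝ ♞ ♜│8
7│♟ ♟ ♟ ♟ ♟ ♟ · ♟│7
6│· · · · · · ♟ ·│6
5│· · · · · · · ·│5
4│· · · · · · · ·│4
3│· ♙ · · · · · ·│3
2│♙ · ♙ ♙ ♙ ♙ ♙ ♙│2
1│♖ ♘ ♗ ♕ ♔ ♗ ♘ ♖│1
  ─────────────────
  a b c d e f g h


c1, f1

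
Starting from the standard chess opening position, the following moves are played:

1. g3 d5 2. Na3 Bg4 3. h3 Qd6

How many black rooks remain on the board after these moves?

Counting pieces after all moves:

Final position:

  a b c d e f g h
  ─────────────────
8│♜ ♞ · · ♚ ♝ ♞ ♜│8
7│♟ ♟ ♟ · ♟ ♟ ♟ ♟│7
6│· · · ♛ · · · ·│6
5│· · · ♟ · · · ·│5
4│· · · · · · ♝ ·│4
3│♘ · · · · · ♙ ♙│3
2│♙ ♙ ♙ ♙ ♙ ♙ · ·│2
1│♖ · ♗ ♕ ♔ ♗ ♘ ♖│1
  ─────────────────
  a b c d e f g h


2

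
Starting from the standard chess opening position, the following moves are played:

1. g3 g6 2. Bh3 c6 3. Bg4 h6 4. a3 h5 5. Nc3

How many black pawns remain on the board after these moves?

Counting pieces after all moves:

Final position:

  a b c d e f g h
  ─────────────────
8│♜ ♞ ♝ ♛ ♚ ♝ ♞ ♜│8
7│♟ ♟ · ♟ ♟ ♟ · ·│7
6│· · ♟ · · · ♟ ·│6
5│· · · · · · · ♟│5
4│· · · · · · ♗ ·│4
3│♙ · ♘ · · · ♙ ·│3
2│· ♙ ♙ ♙ ♙ ♙ · ♙│2
1│♖ · ♗ ♕ ♔ · ♘ ♖│1
  ─────────────────
  a b c d e f g h


8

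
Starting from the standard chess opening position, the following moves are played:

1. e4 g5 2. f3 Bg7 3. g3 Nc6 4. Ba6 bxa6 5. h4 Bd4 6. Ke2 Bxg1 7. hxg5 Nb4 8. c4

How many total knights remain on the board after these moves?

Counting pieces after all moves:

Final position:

  a b c d e f g h
  ─────────────────
8│♜ · ♝ ♛ ♚ · ♞ ♜│8
7│♟ · ♟ ♟ ♟ ♟ · ♟│7
6│♟ · · · · · · ·│6
5│· · · · · · ♙ ·│5
4│· ♞ ♙ · ♙ · · ·│4
3│· · · · · ♙ ♙ ·│3
2│♙ ♙ · ♙ ♔ · · ·│2
1│♖ ♘ ♗ ♕ · · ♝ ♖│1
  ─────────────────
  a b c d e f g h


3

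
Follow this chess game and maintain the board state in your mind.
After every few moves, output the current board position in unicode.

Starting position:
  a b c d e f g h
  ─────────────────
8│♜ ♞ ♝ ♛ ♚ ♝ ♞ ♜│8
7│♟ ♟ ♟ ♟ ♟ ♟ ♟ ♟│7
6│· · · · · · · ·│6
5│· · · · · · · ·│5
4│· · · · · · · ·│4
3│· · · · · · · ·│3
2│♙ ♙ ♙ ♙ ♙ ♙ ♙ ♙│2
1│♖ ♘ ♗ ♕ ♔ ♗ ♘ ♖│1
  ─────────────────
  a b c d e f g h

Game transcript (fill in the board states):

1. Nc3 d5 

  a b c d e f g h
  ─────────────────
8│♜ ♞ ♝ ♛ ♚ ♝ ♞ ♜│8
7│♟ ♟ ♟ · ♟ ♟ ♟ ♟│7
6│· · · · · · · ·│6
5│· · · ♟ · · · ·│5
4│· · · · · · · ·│4
3│· · ♘ · · · · ·│3
2│♙ ♙ ♙ ♙ ♙ ♙ ♙ ♙│2
1│♖ · ♗ ♕ ♔ ♗ ♘ ♖│1
  ─────────────────
  a b c d e f g h

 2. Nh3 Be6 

  a b c d e f g h
  ─────────────────
8│♜ ♞ · ♛ ♚ ♝ ♞ ♜│8
7│♟ ♟ ♟ · ♟ ♟ ♟ ♟│7
6│· · · · ♝ · · ·│6
5│· · · ♟ · · · ·│5
4│· · · · · · · ·│4
3│· · ♘ · · · · ♘│3
2│♙ ♙ ♙ ♙ ♙ ♙ ♙ ♙│2
1│♖ · ♗ ♕ ♔ ♗ · ♖│1
  ─────────────────
  a b c d e f g h

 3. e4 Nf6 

  a b c d e f g h
  ─────────────────
8│♜ ♞ · ♛ ♚ ♝ · ♜│8
7│♟ ♟ ♟ · ♟ ♟ ♟ ♟│7
6│· · · · ♝ ♞ · ·│6
5│· · · ♟ · · · ·│5
4│· · · · ♙ · · ·│4
3│· · ♘ · · · · ♘│3
2│♙ ♙ ♙ ♙ · ♙ ♙ ♙│2
1│♖ · ♗ ♕ ♔ ♗ · ♖│1
  ─────────────────
  a b c d e f g h

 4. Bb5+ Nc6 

  a b c d e f g h
  ─────────────────
8│♜ · · ♛ ♚ ♝ · ♜│8
7│♟ ♟ ♟ · ♟ ♟ ♟ ♟│7
6│· · ♞ · ♝ ♞ · ·│6
5│· ♗ · ♟ · · · ·│5
4│· · · · ♙ · · ·│4
3│· · ♘ · · · · ♘│3
2│♙ ♙ ♙ ♙ · ♙ ♙ ♙│2
1│♖ · ♗ ♕ ♔ · · ♖│1
  ─────────────────
  a b c d e f g h

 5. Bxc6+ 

  a b c d e f g h
  ─────────────────
8│♜ · · ♛ ♚ ♝ · ♜│8
7│♟ ♟ ♟ · ♟ ♟ ♟ ♟│7
6│· · ♗ · ♝ ♞ · ·│6
5│· · · ♟ · · · ·│5
4│· · · · ♙ · · ·│4
3│· · ♘ · · · · ♘│3
2│♙ ♙ ♙ ♙ · ♙ ♙ ♙│2
1│♖ · ♗ ♕ ♔ · · ♖│1
  ─────────────────
  a b c d e f g h


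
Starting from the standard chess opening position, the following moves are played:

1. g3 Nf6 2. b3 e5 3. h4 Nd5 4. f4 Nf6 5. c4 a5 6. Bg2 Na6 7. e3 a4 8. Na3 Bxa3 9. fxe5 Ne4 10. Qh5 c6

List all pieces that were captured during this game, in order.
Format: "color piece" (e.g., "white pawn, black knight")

Tracking captures:
  Bxa3: captured white knight
  fxe5: captured black pawn

white knight, black pawn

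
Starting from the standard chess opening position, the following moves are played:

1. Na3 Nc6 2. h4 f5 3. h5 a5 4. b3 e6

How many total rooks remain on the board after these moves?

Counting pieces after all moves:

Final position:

  a b c d e f g h
  ─────────────────
8│♜ · ♝ ♛ ♚ ♝ ♞ ♜│8
7│· ♟ ♟ ♟ · · ♟ ♟│7
6│· · ♞ · ♟ · · ·│6
5│♟ · · · · ♟ · ♙│5
4│· · · · · · · ·│4
3│♘ ♙ · · · · · ·│3
2│♙ · ♙ ♙ ♙ ♙ ♙ ·│2
1│♖ · ♗ ♕ ♔ ♗ ♘ ♖│1
  ─────────────────
  a b c d e f g h


4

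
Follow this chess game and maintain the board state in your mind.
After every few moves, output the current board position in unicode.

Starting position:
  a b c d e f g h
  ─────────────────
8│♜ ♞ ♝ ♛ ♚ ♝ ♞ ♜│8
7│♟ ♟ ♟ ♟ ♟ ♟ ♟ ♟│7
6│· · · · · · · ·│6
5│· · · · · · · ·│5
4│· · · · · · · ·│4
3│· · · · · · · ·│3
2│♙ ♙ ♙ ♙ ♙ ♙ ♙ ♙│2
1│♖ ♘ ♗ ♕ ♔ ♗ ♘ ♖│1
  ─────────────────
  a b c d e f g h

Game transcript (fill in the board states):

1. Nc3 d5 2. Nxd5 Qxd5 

  a b c d e f g h
  ─────────────────
8│♜ ♞ ♝ · ♚ ♝ ♞ ♜│8
7│♟ ♟ ♟ · ♟ ♟ ♟ ♟│7
6│· · · · · · · ·│6
5│· · · ♛ · · · ·│5
4│· · · · · · · ·│4
3│· · · · · · · ·│3
2│♙ ♙ ♙ ♙ ♙ ♙ ♙ ♙│2
1│♖ · ♗ ♕ ♔ ♗ ♘ ♖│1
  ─────────────────
  a b c d e f g h

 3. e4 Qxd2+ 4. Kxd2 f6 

  a b c d e f g h
  ─────────────────
8│♜ ♞ ♝ · ♚ ♝ ♞ ♜│8
7│♟ ♟ ♟ · ♟ · ♟ ♟│7
6│· · · · · ♟ · ·│6
5│· · · · · · · ·│5
4│· · · · ♙ · · ·│4
3│· · · · · · · ·│3
2│♙ ♙ ♙ ♔ · ♙ ♙ ♙│2
1│♖ · ♗ ♕ · ♗ ♘ ♖│1
  ─────────────────
  a b c d e f g h

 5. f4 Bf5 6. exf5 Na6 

  a b c d e f g h
  ─────────────────
8│♜ · · · ♚ ♝ ♞ ♜│8
7│♟ ♟ ♟ · ♟ · ♟ ♟│7
6│♞ · · · · ♟ · ·│6
5│· · · · · ♙ · ·│5
4│· · · · · ♙ · ·│4
3│· · · · · · · ·│3
2│♙ ♙ ♙ ♔ · · ♙ ♙│2
1│♖ · ♗ ♕ · ♗ ♘ ♖│1
  ─────────────────
  a b c d e f g h

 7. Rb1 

  a b c d e f g h
  ─────────────────
8│♜ · · · ♚ ♝ ♞ ♜│8
7│♟ ♟ ♟ · ♟ · ♟ ♟│7
6│♞ · · · · ♟ · ·│6
5│· · · · · ♙ · ·│5
4│· · · · · ♙ · ·│4
3│· · · · · · · ·│3
2│♙ ♙ ♙ ♔ · · ♙ ♙│2
1│· ♖ ♗ ♕ · ♗ ♘ ♖│1
  ─────────────────
  a b c d e f g h


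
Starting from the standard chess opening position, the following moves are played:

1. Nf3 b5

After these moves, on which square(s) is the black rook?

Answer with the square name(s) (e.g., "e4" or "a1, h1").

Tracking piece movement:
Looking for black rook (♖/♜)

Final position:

  a b c d e f g h
  ─────────────────
8│♜ ♞ ♝ ♛ ♚ ♝ ♞ ♜│8
7│♟ · ♟ ♟ ♟ ♟ ♟ ♟│7
6│· · · · · · · ·│6
5│· ♟ · · · · · ·│5
4│· · · · · · · ·│4
3│· · · · · ♘ · ·│3
2│♙ ♙ ♙ ♙ ♙ ♙ ♙ ♙│2
1│♖ ♘ ♗ ♕ ♔ ♗ · ♖│1
  ─────────────────
  a b c d e f g h


a8, h8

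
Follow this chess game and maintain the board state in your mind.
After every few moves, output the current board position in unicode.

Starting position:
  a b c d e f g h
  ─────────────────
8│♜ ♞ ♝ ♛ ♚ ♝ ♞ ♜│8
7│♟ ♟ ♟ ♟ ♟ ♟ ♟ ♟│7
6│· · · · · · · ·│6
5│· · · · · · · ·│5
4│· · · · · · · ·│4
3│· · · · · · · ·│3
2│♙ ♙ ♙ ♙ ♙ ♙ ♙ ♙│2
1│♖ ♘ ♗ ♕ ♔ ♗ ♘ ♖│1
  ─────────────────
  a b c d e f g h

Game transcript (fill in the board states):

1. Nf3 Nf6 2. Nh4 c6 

  a b c d e f g h
  ─────────────────
8│♜ ♞ ♝ ♛ ♚ ♝ · ♜│8
7│♟ ♟ · ♟ ♟ ♟ ♟ ♟│7
6│· · ♟ · · ♞ · ·│6
5│· · · · · · · ·│5
4│· · · · · · · ♘│4
3│· · · · · · · ·│3
2│♙ ♙ ♙ ♙ ♙ ♙ ♙ ♙│2
1│♖ ♘ ♗ ♕ ♔ ♗ · ♖│1
  ─────────────────
  a b c d e f g h

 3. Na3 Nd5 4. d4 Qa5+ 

  a b c d e f g h
  ─────────────────
8│♜ ♞ ♝ · ♚ ♝ · ♜│8
7│♟ ♟ · ♟ ♟ ♟ ♟ ♟│7
6│· · ♟ · · · · ·│6
5│♛ · · ♞ · · · ·│5
4│· · · ♙ · · · ♘│4
3│♘ · · · · · · ·│3
2│♙ ♙ ♙ · ♙ ♙ ♙ ♙│2
1│♖ · ♗ ♕ ♔ ♗ · ♖│1
  ─────────────────
  a b c d e f g h

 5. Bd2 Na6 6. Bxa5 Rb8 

  a b c d e f g h
  ─────────────────
8│· ♜ ♝ · ♚ ♝ · ♜│8
7│♟ ♟ · ♟ ♟ ♟ ♟ ♟│7
6│♞ · ♟ · · · · ·│6
5│♗ · · ♞ · · · ·│5
4│· · · ♙ · · · ♘│4
3│♘ · · · · · · ·│3
2│♙ ♙ ♙ · ♙ ♙ ♙ ♙│2
1│♖ · · ♕ ♔ ♗ · ♖│1
  ─────────────────
  a b c d e f g h

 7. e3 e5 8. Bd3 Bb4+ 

  a b c d e f g h
  ─────────────────
8│· ♜ ♝ · ♚ · · ♜│8
7│♟ ♟ · ♟ · ♟ ♟ ♟│7
6│♞ · ♟ · · · · ·│6
5│♗ · · ♞ ♟ · · ·│5
4│· ♝ · ♙ · · · ♘│4
3│♘ · · ♗ ♙ · · ·│3
2│♙ ♙ ♙ · · ♙ ♙ ♙│2
1│♖ · · ♕ ♔ · · ♖│1
  ─────────────────
  a b c d e f g h

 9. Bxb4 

  a b c d e f g h
  ─────────────────
8│· ♜ ♝ · ♚ · · ♜│8
7│♟ ♟ · ♟ · ♟ ♟ ♟│7
6│♞ · ♟ · · · · ·│6
5│· · · ♞ ♟ · · ·│5
4│· ♗ · ♙ · · · ♘│4
3│♘ · · ♗ ♙ · · ·│3
2│♙ ♙ ♙ · · ♙ ♙ ♙│2
1│♖ · · ♕ ♔ · · ♖│1
  ─────────────────
  a b c d e f g h


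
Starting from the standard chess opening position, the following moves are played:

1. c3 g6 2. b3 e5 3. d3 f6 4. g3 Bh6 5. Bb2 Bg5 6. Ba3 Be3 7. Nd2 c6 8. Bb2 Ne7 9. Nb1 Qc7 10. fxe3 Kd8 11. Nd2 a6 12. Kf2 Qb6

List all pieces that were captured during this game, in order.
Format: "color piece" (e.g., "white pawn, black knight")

Tracking captures:
  fxe3: captured black bishop

black bishop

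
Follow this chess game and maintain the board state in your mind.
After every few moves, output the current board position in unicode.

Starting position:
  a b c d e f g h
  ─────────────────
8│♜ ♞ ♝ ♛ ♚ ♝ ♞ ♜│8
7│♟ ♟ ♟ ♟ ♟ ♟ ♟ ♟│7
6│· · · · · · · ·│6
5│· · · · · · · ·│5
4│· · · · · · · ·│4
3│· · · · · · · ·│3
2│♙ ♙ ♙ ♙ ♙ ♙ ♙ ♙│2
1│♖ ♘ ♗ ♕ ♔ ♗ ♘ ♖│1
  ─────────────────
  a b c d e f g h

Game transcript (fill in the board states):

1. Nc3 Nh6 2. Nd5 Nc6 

  a b c d e f g h
  ─────────────────
8│♜ · ♝ ♛ ♚ ♝ · ♜│8
7│♟ ♟ ♟ ♟ ♟ ♟ ♟ ♟│7
6│· · ♞ · · · · ♞│6
5│· · · ♘ · · · ·│5
4│· · · · · · · ·│4
3│· · · · · · · ·│3
2│♙ ♙ ♙ ♙ ♙ ♙ ♙ ♙│2
1│♖ · ♗ ♕ ♔ ♗ ♘ ♖│1
  ─────────────────
  a b c d e f g h

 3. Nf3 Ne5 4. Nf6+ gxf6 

  a b c d e f g h
  ─────────────────
8│♜ · ♝ ♛ ♚ ♝ · ♜│8
7│♟ ♟ ♟ ♟ ♟ ♟ · ♟│7
6│· · · · · ♟ · ♞│6
5│· · · · ♞ · · ·│5
4│· · · · · · · ·│4
3│· · · · · ♘ · ·│3
2│♙ ♙ ♙ ♙ ♙ ♙ ♙ ♙│2
1│♖ · ♗ ♕ ♔ ♗ · ♖│1
  ─────────────────
  a b c d e f g h

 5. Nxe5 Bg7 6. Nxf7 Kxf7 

  a b c d e f g h
  ─────────────────
8│♜ · ♝ ♛ · · · ♜│8
7│♟ ♟ ♟ ♟ ♟ ♚ ♝ ♟│7
6│· · · · · ♟ · ♞│6
5│· · · · · · · ·│5
4│· · · · · · · ·│4
3│· · · · · · · ·│3
2│♙ ♙ ♙ ♙ ♙ ♙ ♙ ♙│2
1│♖ · ♗ ♕ ♔ ♗ · ♖│1
  ─────────────────
  a b c d e f g h

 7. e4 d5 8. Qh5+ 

  a b c d e f g h
  ─────────────────
8│♜ · ♝ ♛ · · · ♜│8
7│♟ ♟ ♟ · ♟ ♚ ♝ ♟│7
6│· · · · · ♟ · ♞│6
5│· · · ♟ · · · ♕│5
4│· · · · ♙ · · ·│4
3│· · · · · · · ·│3
2│♙ ♙ ♙ ♙ · ♙ ♙ ♙│2
1│♖ · ♗ · ♔ ♗ · ♖│1
  ─────────────────
  a b c d e f g h


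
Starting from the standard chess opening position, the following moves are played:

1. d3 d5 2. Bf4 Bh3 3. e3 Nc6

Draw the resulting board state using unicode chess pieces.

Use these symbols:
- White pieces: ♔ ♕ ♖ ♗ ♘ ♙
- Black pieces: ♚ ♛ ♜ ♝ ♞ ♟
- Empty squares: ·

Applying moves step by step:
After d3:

♜ ♞ ♝ ♛ ♚ ♝ ♞ ♜
♟ ♟ ♟ ♟ ♟ ♟ ♟ ♟
· · · · · · · ·
· · · · · · · ·
· · · · · · · ·
· · · ♙ · · · ·
♙ ♙ ♙ · ♙ ♙ ♙ ♙
♖ ♘ ♗ ♕ ♔ ♗ ♘ ♖


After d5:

♜ ♞ ♝ ♛ ♚ ♝ ♞ ♜
♟ ♟ ♟ · ♟ ♟ ♟ ♟
· · · · · · · ·
· · · ♟ · · · ·
· · · · · · · ·
· · · ♙ · · · ·
♙ ♙ ♙ · ♙ ♙ ♙ ♙
♖ ♘ ♗ ♕ ♔ ♗ ♘ ♖


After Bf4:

♜ ♞ ♝ ♛ ♚ ♝ ♞ ♜
♟ ♟ ♟ · ♟ ♟ ♟ ♟
· · · · · · · ·
· · · ♟ · · · ·
· · · · · ♗ · ·
· · · ♙ · · · ·
♙ ♙ ♙ · ♙ ♙ ♙ ♙
♖ ♘ · ♕ ♔ ♗ ♘ ♖


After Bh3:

♜ ♞ · ♛ ♚ ♝ ♞ ♜
♟ ♟ ♟ · ♟ ♟ ♟ ♟
· · · · · · · ·
· · · ♟ · · · ·
· · · · · ♗ · ·
· · · ♙ · · · ♝
♙ ♙ ♙ · ♙ ♙ ♙ ♙
♖ ♘ · ♕ ♔ ♗ ♘ ♖


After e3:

♜ ♞ · ♛ ♚ ♝ ♞ ♜
♟ ♟ ♟ · ♟ ♟ ♟ ♟
· · · · · · · ·
· · · ♟ · · · ·
· · · · · ♗ · ·
· · · ♙ ♙ · · ♝
♙ ♙ ♙ · · ♙ ♙ ♙
♖ ♘ · ♕ ♔ ♗ ♘ ♖


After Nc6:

♜ · · ♛ ♚ ♝ ♞ ♜
♟ ♟ ♟ · ♟ ♟ ♟ ♟
· · ♞ · · · · ·
· · · ♟ · · · ·
· · · · · ♗ · ·
· · · ♙ ♙ · · ♝
♙ ♙ ♙ · · ♙ ♙ ♙
♖ ♘ · ♕ ♔ ♗ ♘ ♖



  a b c d e f g h
  ─────────────────
8│♜ · · ♛ ♚ ♝ ♞ ♜│8
7│♟ ♟ ♟ · ♟ ♟ ♟ ♟│7
6│· · ♞ · · · · ·│6
5│· · · ♟ · · · ·│5
4│· · · · · ♗ · ·│4
3│· · · ♙ ♙ · · ♝│3
2│♙ ♙ ♙ · · ♙ ♙ ♙│2
1│♖ ♘ · ♕ ♔ ♗ ♘ ♖│1
  ─────────────────
  a b c d e f g h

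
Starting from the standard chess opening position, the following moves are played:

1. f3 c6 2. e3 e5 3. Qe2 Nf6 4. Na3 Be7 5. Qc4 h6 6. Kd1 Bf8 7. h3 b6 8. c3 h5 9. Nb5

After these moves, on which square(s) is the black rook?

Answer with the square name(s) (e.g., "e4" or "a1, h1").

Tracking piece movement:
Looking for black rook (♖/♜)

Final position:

  a b c d e f g h
  ─────────────────
8│♜ ♞ ♝ ♛ ♚ ♝ · ♜│8
7│♟ · · ♟ · ♟ ♟ ·│7
6│· ♟ ♟ · · ♞ · ·│6
5│· ♘ · · ♟ · · ♟│5
4│· · ♕ · · · · ·│4
3│· · ♙ · ♙ ♙ · ♙│3
2│♙ ♙ · ♙ · · ♙ ·│2
1│♖ · ♗ ♔ · ♗ ♘ ♖│1
  ─────────────────
  a b c d e f g h


a8, h8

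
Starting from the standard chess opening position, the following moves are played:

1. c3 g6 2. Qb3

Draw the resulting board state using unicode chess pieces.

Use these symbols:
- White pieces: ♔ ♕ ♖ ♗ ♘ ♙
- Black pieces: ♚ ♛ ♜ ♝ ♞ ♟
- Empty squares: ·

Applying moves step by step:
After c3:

♜ ♞ ♝ ♛ ♚ ♝ ♞ ♜
♟ ♟ ♟ ♟ ♟ ♟ ♟ ♟
· · · · · · · ·
· · · · · · · ·
· · · · · · · ·
· · ♙ · · · · ·
♙ ♙ · ♙ ♙ ♙ ♙ ♙
♖ ♘ ♗ ♕ ♔ ♗ ♘ ♖


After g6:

♜ ♞ ♝ ♛ ♚ ♝ ♞ ♜
♟ ♟ ♟ ♟ ♟ ♟ · ♟
· · · · · · ♟ ·
· · · · · · · ·
· · · · · · · ·
· · ♙ · · · · ·
♙ ♙ · ♙ ♙ ♙ ♙ ♙
♖ ♘ ♗ ♕ ♔ ♗ ♘ ♖


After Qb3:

♜ ♞ ♝ ♛ ♚ ♝ ♞ ♜
♟ ♟ ♟ ♟ ♟ ♟ · ♟
· · · · · · ♟ ·
· · · · · · · ·
· · · · · · · ·
· ♕ ♙ · · · · ·
♙ ♙ · ♙ ♙ ♙ ♙ ♙
♖ ♘ ♗ · ♔ ♗ ♘ ♖



  a b c d e f g h
  ─────────────────
8│♜ ♞ ♝ ♛ ♚ ♝ ♞ ♜│8
7│♟ ♟ ♟ ♟ ♟ ♟ · ♟│7
6│· · · · · · ♟ ·│6
5│· · · · · · · ·│5
4│· · · · · · · ·│4
3│· ♕ ♙ · · · · ·│3
2│♙ ♙ · ♙ ♙ ♙ ♙ ♙│2
1│♖ ♘ ♗ · ♔ ♗ ♘ ♖│1
  ─────────────────
  a b c d e f g h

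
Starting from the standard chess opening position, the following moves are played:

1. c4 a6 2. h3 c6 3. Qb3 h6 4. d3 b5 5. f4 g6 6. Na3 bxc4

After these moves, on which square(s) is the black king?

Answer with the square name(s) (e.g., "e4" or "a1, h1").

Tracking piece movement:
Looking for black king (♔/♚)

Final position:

  a b c d e f g h
  ─────────────────
8│♜ ♞ ♝ ♛ ♚ ♝ ♞ ♜│8
7│· · · ♟ ♟ ♟ · ·│7
6│♟ · ♟ · · · ♟ ♟│6
5│· · · · · · · ·│5
4│· · ♟ · · ♙ · ·│4
3│♘ ♕ · ♙ · · · ♙│3
2│♙ ♙ · · ♙ · ♙ ·│2
1│♖ · ♗ · ♔ ♗ ♘ ♖│1
  ─────────────────
  a b c d e f g h


e8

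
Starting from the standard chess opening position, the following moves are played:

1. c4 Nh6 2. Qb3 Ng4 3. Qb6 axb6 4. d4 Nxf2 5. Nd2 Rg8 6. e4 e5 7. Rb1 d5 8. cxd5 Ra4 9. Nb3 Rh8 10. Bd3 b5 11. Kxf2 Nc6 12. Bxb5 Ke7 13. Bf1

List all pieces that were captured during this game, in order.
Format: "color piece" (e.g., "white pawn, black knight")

Tracking captures:
  axb6: captured white queen
  Nxf2: captured white pawn
  cxd5: captured black pawn
  Kxf2: captured black knight
  Bxb5: captured black pawn

white queen, white pawn, black pawn, black knight, black pawn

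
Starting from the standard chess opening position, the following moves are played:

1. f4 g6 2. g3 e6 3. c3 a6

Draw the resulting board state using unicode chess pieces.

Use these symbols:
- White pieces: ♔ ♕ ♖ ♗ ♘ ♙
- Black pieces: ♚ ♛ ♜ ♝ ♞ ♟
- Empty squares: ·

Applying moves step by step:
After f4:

♜ ♞ ♝ ♛ ♚ ♝ ♞ ♜
♟ ♟ ♟ ♟ ♟ ♟ ♟ ♟
· · · · · · · ·
· · · · · · · ·
· · · · · ♙ · ·
· · · · · · · ·
♙ ♙ ♙ ♙ ♙ · ♙ ♙
♖ ♘ ♗ ♕ ♔ ♗ ♘ ♖


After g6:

♜ ♞ ♝ ♛ ♚ ♝ ♞ ♜
♟ ♟ ♟ ♟ ♟ ♟ · ♟
· · · · · · ♟ ·
· · · · · · · ·
· · · · · ♙ · ·
· · · · · · · ·
♙ ♙ ♙ ♙ ♙ · ♙ ♙
♖ ♘ ♗ ♕ ♔ ♗ ♘ ♖


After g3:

♜ ♞ ♝ ♛ ♚ ♝ ♞ ♜
♟ ♟ ♟ ♟ ♟ ♟ · ♟
· · · · · · ♟ ·
· · · · · · · ·
· · · · · ♙ · ·
· · · · · · ♙ ·
♙ ♙ ♙ ♙ ♙ · · ♙
♖ ♘ ♗ ♕ ♔ ♗ ♘ ♖


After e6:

♜ ♞ ♝ ♛ ♚ ♝ ♞ ♜
♟ ♟ ♟ ♟ · ♟ · ♟
· · · · ♟ · ♟ ·
· · · · · · · ·
· · · · · ♙ · ·
· · · · · · ♙ ·
♙ ♙ ♙ ♙ ♙ · · ♙
♖ ♘ ♗ ♕ ♔ ♗ ♘ ♖


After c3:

♜ ♞ ♝ ♛ ♚ ♝ ♞ ♜
♟ ♟ ♟ ♟ · ♟ · ♟
· · · · ♟ · ♟ ·
· · · · · · · ·
· · · · · ♙ · ·
· · ♙ · · · ♙ ·
♙ ♙ · ♙ ♙ · · ♙
♖ ♘ ♗ ♕ ♔ ♗ ♘ ♖


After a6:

♜ ♞ ♝ ♛ ♚ ♝ ♞ ♜
· ♟ ♟ ♟ · ♟ · ♟
♟ · · · ♟ · ♟ ·
· · · · · · · ·
· · · · · ♙ · ·
· · ♙ · · · ♙ ·
♙ ♙ · ♙ ♙ · · ♙
♖ ♘ ♗ ♕ ♔ ♗ ♘ ♖



  a b c d e f g h
  ─────────────────
8│♜ ♞ ♝ ♛ ♚ ♝ ♞ ♜│8
7│· ♟ ♟ ♟ · ♟ · ♟│7
6│♟ · · · ♟ · ♟ ·│6
5│· · · · · · · ·│5
4│· · · · · ♙ · ·│4
3│· · ♙ · · · ♙ ·│3
2│♙ ♙ · ♙ ♙ · · ♙│2
1│♖ ♘ ♗ ♕ ♔ ♗ ♘ ♖│1
  ─────────────────
  a b c d e f g h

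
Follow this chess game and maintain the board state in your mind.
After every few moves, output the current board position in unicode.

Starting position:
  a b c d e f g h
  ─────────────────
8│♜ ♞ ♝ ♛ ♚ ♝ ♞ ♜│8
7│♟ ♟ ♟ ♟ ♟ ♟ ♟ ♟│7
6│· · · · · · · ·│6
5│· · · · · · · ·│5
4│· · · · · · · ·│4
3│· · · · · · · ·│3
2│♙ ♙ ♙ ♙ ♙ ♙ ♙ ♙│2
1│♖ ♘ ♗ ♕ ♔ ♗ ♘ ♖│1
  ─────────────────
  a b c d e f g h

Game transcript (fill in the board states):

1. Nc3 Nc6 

  a b c d e f g h
  ─────────────────
8│♜ · ♝ ♛ ♚ ♝ ♞ ♜│8
7│♟ ♟ ♟ ♟ ♟ ♟ ♟ ♟│7
6│· · ♞ · · · · ·│6
5│· · · · · · · ·│5
4│· · · · · · · ·│4
3│· · ♘ · · · · ·│3
2│♙ ♙ ♙ ♙ ♙ ♙ ♙ ♙│2
1│♖ · ♗ ♕ ♔ ♗ ♘ ♖│1
  ─────────────────
  a b c d e f g h

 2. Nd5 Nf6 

  a b c d e f g h
  ─────────────────
8│♜ · ♝ ♛ ♚ ♝ · ♜│8
7│♟ ♟ ♟ ♟ ♟ ♟ ♟ ♟│7
6│· · ♞ · · ♞ · ·│6
5│· · · ♘ · · · ·│5
4│· · · · · · · ·│4
3│· · · · · · · ·│3
2│♙ ♙ ♙ ♙ ♙ ♙ ♙ ♙│2
1│♖ · ♗ ♕ ♔ ♗ ♘ ♖│1
  ─────────────────
  a b c d e f g h

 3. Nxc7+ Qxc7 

  a b c d e f g h
  ─────────────────
8│♜ · ♝ · ♚ ♝ · ♜│8
7│♟ ♟ ♛ ♟ ♟ ♟ ♟ ♟│7
6│· · ♞ · · ♞ · ·│6
5│· · · · · · · ·│5
4│· · · · · · · ·│4
3│· · · · · · · ·│3
2│♙ ♙ ♙ ♙ ♙ ♙ ♙ ♙│2
1│♖ · ♗ ♕ ♔ ♗ ♘ ♖│1
  ─────────────────
  a b c d e f g h

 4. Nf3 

  a b c d e f g h
  ─────────────────
8│♜ · ♝ · ♚ ♝ · ♜│8
7│♟ ♟ ♛ ♟ ♟ ♟ ♟ ♟│7
6│· · ♞ · · ♞ · ·│6
5│· · · · · · · ·│5
4│· · · · · · · ·│4
3│· · · · · ♘ · ·│3
2│♙ ♙ ♙ ♙ ♙ ♙ ♙ ♙│2
1│♖ · ♗ ♕ ♔ ♗ · ♖│1
  ─────────────────
  a b c d e f g h


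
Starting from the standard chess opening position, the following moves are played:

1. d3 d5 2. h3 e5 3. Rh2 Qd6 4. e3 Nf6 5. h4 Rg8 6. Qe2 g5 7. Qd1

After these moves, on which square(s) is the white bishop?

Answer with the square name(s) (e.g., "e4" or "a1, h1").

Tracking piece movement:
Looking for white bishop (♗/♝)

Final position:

  a b c d e f g h
  ─────────────────
8│♜ ♞ ♝ · ♚ ♝ ♜ ·│8
7│♟ ♟ ♟ · · ♟ · ♟│7
6│· · · ♛ · ♞ · ·│6
5│· · · ♟ ♟ · ♟ ·│5
4│· · · · · · · ♙│4
3│· · · ♙ ♙ · · ·│3
2│♙ ♙ ♙ · · ♙ ♙ ♖│2
1│♖ ♘ ♗ ♕ ♔ ♗ ♘ ·│1
  ─────────────────
  a b c d e f g h


c1, f1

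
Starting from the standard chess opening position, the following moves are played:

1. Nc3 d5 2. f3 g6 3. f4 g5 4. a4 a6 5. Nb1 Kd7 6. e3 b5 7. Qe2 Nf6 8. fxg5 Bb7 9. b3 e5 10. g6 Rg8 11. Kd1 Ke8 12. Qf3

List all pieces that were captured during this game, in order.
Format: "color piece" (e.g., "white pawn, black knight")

Tracking captures:
  fxg5: captured black pawn

black pawn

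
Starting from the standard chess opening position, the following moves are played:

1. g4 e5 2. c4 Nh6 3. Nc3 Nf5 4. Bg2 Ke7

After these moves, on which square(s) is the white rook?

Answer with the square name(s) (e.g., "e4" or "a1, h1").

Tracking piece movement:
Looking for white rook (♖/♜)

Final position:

  a b c d e f g h
  ─────────────────
8│♜ ♞ ♝ ♛ · ♝ · ♜│8
7│♟ ♟ ♟ ♟ ♚ ♟ ♟ ♟│7
6│· · · · · · · ·│6
5│· · · · ♟ ♞ · ·│5
4│· · ♙ · · · ♙ ·│4
3│· · ♘ · · · · ·│3
2│♙ ♙ · ♙ ♙ ♙ ♗ ♙│2
1│♖ · ♗ ♕ ♔ · ♘ ♖│1
  ─────────────────
  a b c d e f g h


a1, h1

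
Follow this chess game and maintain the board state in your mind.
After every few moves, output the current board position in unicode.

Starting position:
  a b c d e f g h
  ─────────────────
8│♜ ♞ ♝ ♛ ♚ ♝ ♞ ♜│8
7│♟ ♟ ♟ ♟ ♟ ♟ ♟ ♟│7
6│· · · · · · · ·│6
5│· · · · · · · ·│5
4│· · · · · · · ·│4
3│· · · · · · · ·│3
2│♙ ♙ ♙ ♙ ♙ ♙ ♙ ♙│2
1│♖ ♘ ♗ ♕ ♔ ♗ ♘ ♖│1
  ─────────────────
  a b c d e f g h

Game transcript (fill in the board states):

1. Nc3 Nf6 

  a b c d e f g h
  ─────────────────
8│♜ ♞ ♝ ♛ ♚ ♝ · ♜│8
7│♟ ♟ ♟ ♟ ♟ ♟ ♟ ♟│7
6│· · · · · ♞ · ·│6
5│· · · · · · · ·│5
4│· · · · · · · ·│4
3│· · ♘ · · · · ·│3
2│♙ ♙ ♙ ♙ ♙ ♙ ♙ ♙│2
1│♖ · ♗ ♕ ♔ ♗ ♘ ♖│1
  ─────────────────
  a b c d e f g h

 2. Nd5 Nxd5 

  a b c d e f g h
  ─────────────────
8│♜ ♞ ♝ ♛ ♚ ♝ · ♜│8
7│♟ ♟ ♟ ♟ ♟ ♟ ♟ ♟│7
6│· · · · · · · ·│6
5│· · · ♞ · · · ·│5
4│· · · · · · · ·│4
3│· · · · · · · ·│3
2│♙ ♙ ♙ ♙ ♙ ♙ ♙ ♙│2
1│♖ · ♗ ♕ ♔ ♗ ♘ ♖│1
  ─────────────────
  a b c d e f g h

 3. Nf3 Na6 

  a b c d e f g h
  ─────────────────
8│♜ · ♝ ♛ ♚ ♝ · ♜│8
7│♟ ♟ ♟ ♟ ♟ ♟ ♟ ♟│7
6│♞ · · · · · · ·│6
5│· · · ♞ · · · ·│5
4│· · · · · · · ·│4
3│· · · · · ♘ · ·│3
2│♙ ♙ ♙ ♙ ♙ ♙ ♙ ♙│2
1│♖ · ♗ ♕ ♔ ♗ · ♖│1
  ─────────────────
  a b c d e f g h

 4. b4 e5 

  a b c d e f g h
  ─────────────────
8│♜ · ♝ ♛ ♚ ♝ · ♜│8
7│♟ ♟ ♟ ♟ · ♟ ♟ ♟│7
6│♞ · · · · · · ·│6
5│· · · ♞ ♟ · · ·│5
4│· ♙ · · · · · ·│4
3│· · · · · ♘ · ·│3
2│♙ · ♙ ♙ ♙ ♙ ♙ ♙│2
1│♖ · ♗ ♕ ♔ ♗ · ♖│1
  ─────────────────
  a b c d e f g h

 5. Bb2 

  a b c d e f g h
  ─────────────────
8│♜ · ♝ ♛ ♚ ♝ · ♜│8
7│♟ ♟ ♟ ♟ · ♟ ♟ ♟│7
6│♞ · · · · · · ·│6
5│· · · ♞ ♟ · · ·│5
4│· ♙ · · · · · ·│4
3│· · · · · ♘ · ·│3
2│♙ ♗ ♙ ♙ ♙ ♙ ♙ ♙│2
1│♖ · · ♕ ♔ ♗ · ♖│1
  ─────────────────
  a b c d e f g h


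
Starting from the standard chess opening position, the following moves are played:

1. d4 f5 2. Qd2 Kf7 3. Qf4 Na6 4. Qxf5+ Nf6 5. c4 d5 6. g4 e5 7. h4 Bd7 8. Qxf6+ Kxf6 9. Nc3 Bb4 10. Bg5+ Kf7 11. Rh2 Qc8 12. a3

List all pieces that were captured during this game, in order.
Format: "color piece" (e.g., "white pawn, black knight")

Tracking captures:
  Qxf5+: captured black pawn
  Qxf6+: captured black knight
  Kxf6: captured white queen

black pawn, black knight, white queen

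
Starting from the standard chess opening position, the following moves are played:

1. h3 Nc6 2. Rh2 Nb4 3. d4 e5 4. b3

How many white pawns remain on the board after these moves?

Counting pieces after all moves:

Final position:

  a b c d e f g h
  ─────────────────
8│♜ · ♝ ♛ ♚ ♝ ♞ ♜│8
7│♟ ♟ ♟ ♟ · ♟ ♟ ♟│7
6│· · · · · · · ·│6
5│· · · · ♟ · · ·│5
4│· ♞ · ♙ · · · ·│4
3│· ♙ · · · · · ♙│3
2│♙ · ♙ · ♙ ♙ ♙ ♖│2
1│♖ ♘ ♗ ♕ ♔ ♗ ♘ ·│1
  ─────────────────
  a b c d e f g h


8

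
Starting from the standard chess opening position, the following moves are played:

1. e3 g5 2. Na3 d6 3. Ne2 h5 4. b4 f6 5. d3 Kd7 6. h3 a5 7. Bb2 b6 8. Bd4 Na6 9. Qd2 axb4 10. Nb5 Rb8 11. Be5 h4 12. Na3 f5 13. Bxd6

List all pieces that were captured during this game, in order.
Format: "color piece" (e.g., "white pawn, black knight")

Tracking captures:
  axb4: captured white pawn
  Bxd6: captured black pawn

white pawn, black pawn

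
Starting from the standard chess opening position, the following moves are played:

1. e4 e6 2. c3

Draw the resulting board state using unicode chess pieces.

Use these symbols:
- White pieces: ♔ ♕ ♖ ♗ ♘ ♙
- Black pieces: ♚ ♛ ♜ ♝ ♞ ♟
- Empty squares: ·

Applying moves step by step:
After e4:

♜ ♞ ♝ ♛ ♚ ♝ ♞ ♜
♟ ♟ ♟ ♟ ♟ ♟ ♟ ♟
· · · · · · · ·
· · · · · · · ·
· · · · ♙ · · ·
· · · · · · · ·
♙ ♙ ♙ ♙ · ♙ ♙ ♙
♖ ♘ ♗ ♕ ♔ ♗ ♘ ♖


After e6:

♜ ♞ ♝ ♛ ♚ ♝ ♞ ♜
♟ ♟ ♟ ♟ · ♟ ♟ ♟
· · · · ♟ · · ·
· · · · · · · ·
· · · · ♙ · · ·
· · · · · · · ·
♙ ♙ ♙ ♙ · ♙ ♙ ♙
♖ ♘ ♗ ♕ ♔ ♗ ♘ ♖


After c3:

♜ ♞ ♝ ♛ ♚ ♝ ♞ ♜
♟ ♟ ♟ ♟ · ♟ ♟ ♟
· · · · ♟ · · ·
· · · · · · · ·
· · · · ♙ · · ·
· · ♙ · · · · ·
♙ ♙ · ♙ · ♙ ♙ ♙
♖ ♘ ♗ ♕ ♔ ♗ ♘ ♖



  a b c d e f g h
  ─────────────────
8│♜ ♞ ♝ ♛ ♚ ♝ ♞ ♜│8
7│♟ ♟ ♟ ♟ · ♟ ♟ ♟│7
6│· · · · ♟ · · ·│6
5│· · · · · · · ·│5
4│· · · · ♙ · · ·│4
3│· · ♙ · · · · ·│3
2│♙ ♙ · ♙ · ♙ ♙ ♙│2
1│♖ ♘ ♗ ♕ ♔ ♗ ♘ ♖│1
  ─────────────────
  a b c d e f g h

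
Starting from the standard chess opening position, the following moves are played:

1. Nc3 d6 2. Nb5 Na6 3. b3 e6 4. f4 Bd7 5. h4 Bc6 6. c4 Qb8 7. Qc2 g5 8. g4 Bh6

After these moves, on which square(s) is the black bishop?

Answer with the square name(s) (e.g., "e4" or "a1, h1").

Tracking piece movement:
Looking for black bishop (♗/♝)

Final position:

  a b c d e f g h
  ─────────────────
8│♜ ♛ · · ♚ · ♞ ♜│8
7│♟ ♟ ♟ · · ♟ · ♟│7
6│♞ · ♝ ♟ ♟ · · ♝│6
5│· ♘ · · · · ♟ ·│5
4│· · ♙ · · ♙ ♙ ♙│4
3│· ♙ · · · · · ·│3
2│♙ · ♕ ♙ ♙ · · ·│2
1│♖ · ♗ · ♔ ♗ ♘ ♖│1
  ─────────────────
  a b c d e f g h


c6, h6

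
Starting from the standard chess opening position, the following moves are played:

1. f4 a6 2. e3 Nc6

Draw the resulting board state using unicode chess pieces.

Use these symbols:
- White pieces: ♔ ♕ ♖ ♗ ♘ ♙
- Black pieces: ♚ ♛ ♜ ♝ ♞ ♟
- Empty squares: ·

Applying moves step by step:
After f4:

♜ ♞ ♝ ♛ ♚ ♝ ♞ ♜
♟ ♟ ♟ ♟ ♟ ♟ ♟ ♟
· · · · · · · ·
· · · · · · · ·
· · · · · ♙ · ·
· · · · · · · ·
♙ ♙ ♙ ♙ ♙ · ♙ ♙
♖ ♘ ♗ ♕ ♔ ♗ ♘ ♖


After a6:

♜ ♞ ♝ ♛ ♚ ♝ ♞ ♜
· ♟ ♟ ♟ ♟ ♟ ♟ ♟
♟ · · · · · · ·
· · · · · · · ·
· · · · · ♙ · ·
· · · · · · · ·
♙ ♙ ♙ ♙ ♙ · ♙ ♙
♖ ♘ ♗ ♕ ♔ ♗ ♘ ♖


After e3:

♜ ♞ ♝ ♛ ♚ ♝ ♞ ♜
· ♟ ♟ ♟ ♟ ♟ ♟ ♟
♟ · · · · · · ·
· · · · · · · ·
· · · · · ♙ · ·
· · · · ♙ · · ·
♙ ♙ ♙ ♙ · · ♙ ♙
♖ ♘ ♗ ♕ ♔ ♗ ♘ ♖


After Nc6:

♜ · ♝ ♛ ♚ ♝ ♞ ♜
· ♟ ♟ ♟ ♟ ♟ ♟ ♟
♟ · ♞ · · · · ·
· · · · · · · ·
· · · · · ♙ · ·
· · · · ♙ · · ·
♙ ♙ ♙ ♙ · · ♙ ♙
♖ ♘ ♗ ♕ ♔ ♗ ♘ ♖



  a b c d e f g h
  ─────────────────
8│♜ · ♝ ♛ ♚ ♝ ♞ ♜│8
7│· ♟ ♟ ♟ ♟ ♟ ♟ ♟│7
6│♟ · ♞ · · · · ·│6
5│· · · · · · · ·│5
4│· · · · · ♙ · ·│4
3│· · · · ♙ · · ·│3
2│♙ ♙ ♙ ♙ · · ♙ ♙│2
1│♖ ♘ ♗ ♕ ♔ ♗ ♘ ♖│1
  ─────────────────
  a b c d e f g h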